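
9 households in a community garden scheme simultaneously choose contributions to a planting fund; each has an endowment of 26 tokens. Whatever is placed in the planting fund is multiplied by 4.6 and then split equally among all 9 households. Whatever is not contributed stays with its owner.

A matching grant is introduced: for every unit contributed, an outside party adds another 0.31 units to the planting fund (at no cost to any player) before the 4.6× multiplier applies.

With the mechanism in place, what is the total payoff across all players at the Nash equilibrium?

Even with the mechanism, each unit contributed returns only 4.6 × 1.31 / 9 = 0.6696 per unit of net cost, so contributing nothing is still dominant.
At the Nash equilibrium no one contributes; group total payoff = 9 × 26 = 234.

234.00 tokens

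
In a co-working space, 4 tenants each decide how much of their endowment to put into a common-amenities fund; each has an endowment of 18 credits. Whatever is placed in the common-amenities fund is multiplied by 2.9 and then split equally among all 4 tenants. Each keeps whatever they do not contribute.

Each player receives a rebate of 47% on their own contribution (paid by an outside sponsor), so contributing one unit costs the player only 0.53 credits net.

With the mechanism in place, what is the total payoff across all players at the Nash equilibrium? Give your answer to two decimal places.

242.64 credits

With the mechanism, a contributed unit returns (2.9/4) / 0.53 = 1.3679 per unit of net cost to the contributor — now above 1 — so contributing fully is weakly dominant for every player.
At the Nash equilibrium everyone contributes 18. Group total payoff = 4 × (18 × 0.47 + 2.9 × 18) = 242.64.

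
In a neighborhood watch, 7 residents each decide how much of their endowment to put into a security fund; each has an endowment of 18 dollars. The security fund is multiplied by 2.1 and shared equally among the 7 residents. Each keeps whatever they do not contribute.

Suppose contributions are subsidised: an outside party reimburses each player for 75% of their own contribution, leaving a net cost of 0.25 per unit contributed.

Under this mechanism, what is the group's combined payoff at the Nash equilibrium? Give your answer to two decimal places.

359.10 dollars

Under the mechanism each unit contributed yields (2.1/7) / 0.25 = 1.2000 back to its contributor per unit of net cost, which exceeds 1, making full contribution the dominant choice for everyone.
So the Nash equilibrium is full contribution by all 7; the group earns 7 × (18 × 0.75 + 2.1 × 18) = 359.10.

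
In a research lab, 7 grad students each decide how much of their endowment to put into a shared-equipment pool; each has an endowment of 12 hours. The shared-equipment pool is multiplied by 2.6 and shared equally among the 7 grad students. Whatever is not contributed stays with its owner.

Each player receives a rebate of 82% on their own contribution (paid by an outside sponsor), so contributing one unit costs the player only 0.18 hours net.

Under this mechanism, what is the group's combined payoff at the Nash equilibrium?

Under the mechanism each unit contributed yields (2.6/7) / 0.18 = 2.0635 back to its contributor per unit of net cost, which exceeds 1, making full contribution the dominant choice for everyone.
At the Nash equilibrium everyone contributes 12. Group total payoff = 7 × (12 × 0.82 + 2.6 × 12) = 287.28.

287.28 hours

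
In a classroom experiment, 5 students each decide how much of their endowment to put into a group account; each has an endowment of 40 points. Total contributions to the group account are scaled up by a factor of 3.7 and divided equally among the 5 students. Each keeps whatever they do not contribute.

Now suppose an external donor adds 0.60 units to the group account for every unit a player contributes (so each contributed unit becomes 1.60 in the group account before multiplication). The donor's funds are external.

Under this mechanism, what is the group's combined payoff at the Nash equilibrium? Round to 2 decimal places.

1184.00 points

Under the mechanism each unit contributed yields 3.7 × 1.60 / 5 = 1.1840 back to its contributor per unit of net cost, which exceeds 1, making full contribution the dominant choice for everyone.
So the Nash equilibrium is full contribution by all 5; the group earns 3.7 × 1.60 × 200 = 1184.00.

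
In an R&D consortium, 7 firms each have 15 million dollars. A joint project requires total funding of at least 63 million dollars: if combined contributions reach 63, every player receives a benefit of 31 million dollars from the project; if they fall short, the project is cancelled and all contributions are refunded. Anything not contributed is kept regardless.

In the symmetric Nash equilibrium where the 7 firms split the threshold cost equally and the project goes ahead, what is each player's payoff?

37 million dollars

Equal share of the threshold: 63/7 = 9.
At this profile no one gains by cutting their contribution: any cut drops the total below 63, the project is cancelled, contributions are refunded, and the deviator ends with 15, which is less than 15 − 9 + 31 = 37. Contributing more than 9 just wastes the excess. So contributing exactly 9 is a best response.
Each player's payoff: 15 − 9 + 31 = 37.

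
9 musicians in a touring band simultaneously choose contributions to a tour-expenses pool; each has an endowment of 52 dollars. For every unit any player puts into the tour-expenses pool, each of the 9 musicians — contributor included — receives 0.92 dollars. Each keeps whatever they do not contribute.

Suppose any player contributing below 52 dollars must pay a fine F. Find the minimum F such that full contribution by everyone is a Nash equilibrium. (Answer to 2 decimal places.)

Given the others contribute fully, the best deviation is to contribute 0 (any partial contribution still incurs the fine and gives up units whose private return 0.92 is below 1).
Deviating from 52 to 0 saves 52 dollars but forfeits the deviator's share of the drop in the tour-expenses pool: 0.92 × 52 = 47.84.
So the deviation gain is 52 − 47.84 = 4.16, and the fine must be at least 4.16 dollars to wipe it out.

4.16 dollars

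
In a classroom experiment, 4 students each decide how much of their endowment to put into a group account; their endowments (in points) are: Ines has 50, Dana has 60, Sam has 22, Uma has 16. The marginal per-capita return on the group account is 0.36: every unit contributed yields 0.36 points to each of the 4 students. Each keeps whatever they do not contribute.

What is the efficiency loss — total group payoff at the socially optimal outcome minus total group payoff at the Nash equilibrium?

65.12 points

The private return per contributed unit is 0.36 < 1 for everyone, so the Nash equilibrium is zero contribution and the group total is Σ E_j = 50 + 60 + 22 + 16 = 148.
Each contributed unit returns 1.440 to the group, so the social optimum is full contribution by everyone: group total = 1.440 × 148 = 213.12.
Efficiency loss = (1.440 − 1) × 148 = 65.12.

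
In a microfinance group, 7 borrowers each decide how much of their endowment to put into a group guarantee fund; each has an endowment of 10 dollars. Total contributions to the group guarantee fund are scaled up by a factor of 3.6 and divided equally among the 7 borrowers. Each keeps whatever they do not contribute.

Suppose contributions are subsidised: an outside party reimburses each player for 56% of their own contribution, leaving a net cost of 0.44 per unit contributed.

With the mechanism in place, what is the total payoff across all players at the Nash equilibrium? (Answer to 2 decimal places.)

291.20 dollars

The effective private return per unit is now (3.6/7) / 0.44 = 1.1688 > 1, so every player's dominant strategy flips to full contribution.
So the Nash equilibrium is full contribution by all 7; the group earns 7 × (10 × 0.56 + 3.6 × 10) = 291.20.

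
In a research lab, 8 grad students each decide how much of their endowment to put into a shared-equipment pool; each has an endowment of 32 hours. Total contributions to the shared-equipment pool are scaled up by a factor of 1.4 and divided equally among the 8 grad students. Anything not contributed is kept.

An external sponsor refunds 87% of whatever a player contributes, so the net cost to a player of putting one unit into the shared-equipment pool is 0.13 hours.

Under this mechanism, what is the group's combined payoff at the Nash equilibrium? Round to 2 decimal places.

581.12 hours

With the mechanism, a contributed unit returns (1.4/8) / 0.13 = 1.3462 per unit of net cost to the contributor — now above 1 — so contributing fully is weakly dominant for every player.
So the Nash equilibrium is full contribution by all 8; the group earns 8 × (32 × 0.87 + 1.4 × 32) = 581.12.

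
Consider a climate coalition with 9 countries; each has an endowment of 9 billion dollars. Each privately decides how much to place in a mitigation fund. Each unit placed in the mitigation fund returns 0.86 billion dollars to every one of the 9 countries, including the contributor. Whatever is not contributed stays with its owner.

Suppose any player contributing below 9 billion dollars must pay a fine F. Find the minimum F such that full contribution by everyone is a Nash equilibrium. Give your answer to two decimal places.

Given the others contribute fully, the best deviation is to contribute 0 (any partial contribution still incurs the fine and gives up units whose private return 0.86 is below 1).
Deviating from 9 to 0 saves 9 billion dollars but forfeits the deviator's share of the drop in the mitigation fund: 0.86 × 9 = 7.74.
So the deviation gain is 9 − 7.74 = 1.26, and the fine must be at least 1.26 billion dollars to wipe it out.

1.26 billion dollars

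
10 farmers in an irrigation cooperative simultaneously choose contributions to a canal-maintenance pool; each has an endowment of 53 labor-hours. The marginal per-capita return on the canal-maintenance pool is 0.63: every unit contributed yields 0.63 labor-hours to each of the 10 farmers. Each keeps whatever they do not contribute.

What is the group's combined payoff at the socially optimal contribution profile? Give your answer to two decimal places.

Each contributed unit returns 6.300 to the group as a whole (0.63 to each of 10 players), which exceeds 1, so the social optimum is full contribution: group total = 6.300 × 530 = 3339.00.

3339.00 labor-hours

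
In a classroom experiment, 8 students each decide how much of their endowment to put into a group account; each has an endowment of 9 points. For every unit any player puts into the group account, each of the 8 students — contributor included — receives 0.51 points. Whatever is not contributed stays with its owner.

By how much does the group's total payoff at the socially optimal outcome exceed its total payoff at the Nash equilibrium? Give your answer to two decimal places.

The private return per contributed unit is 0.51 < 1, so contributing 0 is dominant for every player. At the Nash equilibrium everyone keeps their 9, and the group total is 8 × 9 = 72.
Each contributed unit returns 4.080 to the group as a whole (0.51 to each of 8 players), which exceeds 1, so the social optimum is full contribution: group total = 4.080 × 72 = 293.76.
Efficiency loss = 293.76 − 72 = 221.76.

221.76 points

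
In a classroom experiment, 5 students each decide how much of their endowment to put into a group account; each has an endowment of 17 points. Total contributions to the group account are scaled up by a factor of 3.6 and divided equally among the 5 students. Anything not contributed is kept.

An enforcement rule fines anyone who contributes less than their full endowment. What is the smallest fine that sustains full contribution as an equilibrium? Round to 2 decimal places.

4.76 points

Given the others contribute fully, the best deviation is to contribute 0 (any partial contribution still incurs the fine and gives up units whose private return 0.7200 is below 1).
Deviating from 17 to 0 saves 17 points but forfeits the deviator's share of the drop in the group account: 3.6/5 × 17 = 12.24.
So the deviation gain is 17 − 12.24 = 4.76, and the fine must be at least 4.76 points to wipe it out.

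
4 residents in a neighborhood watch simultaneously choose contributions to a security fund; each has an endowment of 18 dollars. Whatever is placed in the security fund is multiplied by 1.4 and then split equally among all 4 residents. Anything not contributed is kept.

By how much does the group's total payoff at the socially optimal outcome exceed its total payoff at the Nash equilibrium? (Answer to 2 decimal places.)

28.80 dollars

Each contributed unit returns 1.4/4 = 0.3500 to its contributor — below 1 — so contributing 0 is dominant for every player. At the Nash equilibrium everyone keeps their 18, and the group total is 4 × 18 = 72.
Each contributed unit returns 1.400 to the group as a whole (0.3500 to each of 4 players), which exceeds 1, so the social optimum is full contribution: group total = 1.400 × 72 = 100.80.
Efficiency loss = 100.80 − 72 = 28.80.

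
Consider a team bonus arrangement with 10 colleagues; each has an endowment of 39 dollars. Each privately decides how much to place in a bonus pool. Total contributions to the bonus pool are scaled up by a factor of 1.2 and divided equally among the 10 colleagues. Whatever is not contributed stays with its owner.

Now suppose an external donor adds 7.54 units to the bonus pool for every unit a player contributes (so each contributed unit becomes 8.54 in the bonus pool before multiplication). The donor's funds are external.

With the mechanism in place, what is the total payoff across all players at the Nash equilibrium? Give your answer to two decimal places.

3996.72 dollars

The effective private return per unit is now 1.2 × 8.54 / 10 = 1.0248 > 1, so every player's dominant strategy flips to full contribution.
So the Nash equilibrium is full contribution by all 10; the group earns 1.2 × 8.54 × 390 = 3996.72.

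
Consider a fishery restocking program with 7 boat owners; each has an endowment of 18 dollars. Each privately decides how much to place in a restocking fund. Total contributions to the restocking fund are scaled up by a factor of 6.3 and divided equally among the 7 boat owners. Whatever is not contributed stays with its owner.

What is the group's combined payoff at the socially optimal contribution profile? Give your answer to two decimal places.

793.80 dollars

Each contributed unit returns 6.300 to the group as a whole (0.9000 to each of 7 players), which exceeds 1, so the social optimum is full contribution: group total = 6.300 × 126 = 793.80.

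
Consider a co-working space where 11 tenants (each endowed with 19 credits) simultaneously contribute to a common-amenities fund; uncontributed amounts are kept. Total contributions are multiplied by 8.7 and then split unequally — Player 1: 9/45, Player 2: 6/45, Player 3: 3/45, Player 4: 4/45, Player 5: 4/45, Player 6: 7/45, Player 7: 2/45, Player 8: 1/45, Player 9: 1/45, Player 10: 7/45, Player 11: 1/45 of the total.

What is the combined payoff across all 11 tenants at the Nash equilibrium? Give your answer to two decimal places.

794.20 credits

Each unit j contributes comes back to j as 8.7 × (j's share), so j prefers to contribute only if that share exceeds 1/8.7 = 0.1149; otherwise keeping the unit dominates.
Player 1, Player 2, Player 6 and Player 10 clear that bar, contributing 19 each; the remaining 7 contribute 0. Total contributed: 76.
The common-amenities fund pays out 8.7 × 76 = 661.20 in total (split across the unequal shares, but the aggregate is all that matters for the group sum).
The 7 free-riders keep 19 each, adding 133. Group total = 133 + 661.20 = 794.20.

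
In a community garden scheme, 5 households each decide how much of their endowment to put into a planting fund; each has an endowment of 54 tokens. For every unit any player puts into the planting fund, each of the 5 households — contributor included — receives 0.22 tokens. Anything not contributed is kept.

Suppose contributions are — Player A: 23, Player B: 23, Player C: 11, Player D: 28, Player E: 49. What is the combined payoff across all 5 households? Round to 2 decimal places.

Total contributed: 23 + 23 + 11 + 28 + 49 = 134; total kept: 5 × 54 − 134 = 136.
The planting fund pays out 0.22 × 5 × 134 = 147.40 in aggregate.
Group total = 136 + 147.40 = 283.40.

283.40 tokens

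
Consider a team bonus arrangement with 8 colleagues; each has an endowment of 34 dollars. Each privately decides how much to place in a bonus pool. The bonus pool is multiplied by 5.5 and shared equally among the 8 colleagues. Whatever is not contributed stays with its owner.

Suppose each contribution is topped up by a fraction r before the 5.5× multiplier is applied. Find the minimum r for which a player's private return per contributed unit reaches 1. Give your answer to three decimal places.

0.455

With matching at rate r, one contributed unit becomes (1 + r) in the bonus pool and returns 5.5 × (1 + r) / 8 to the contributor.
Setting this equal to 1: 1 + r = 8/5.5 = 1.4545.
So the minimum matching rate is r = 1.4545 − 1 = 0.455.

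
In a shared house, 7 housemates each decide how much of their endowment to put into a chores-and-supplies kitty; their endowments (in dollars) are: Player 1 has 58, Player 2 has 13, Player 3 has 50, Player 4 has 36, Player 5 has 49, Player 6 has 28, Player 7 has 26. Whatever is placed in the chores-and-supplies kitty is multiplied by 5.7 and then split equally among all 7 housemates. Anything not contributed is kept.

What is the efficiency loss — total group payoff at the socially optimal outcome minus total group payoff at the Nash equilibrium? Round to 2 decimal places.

1222.00 dollars

The private return per contributed unit is 5.7/7 = 0.8143 < 1 for every player regardless of endowment, so the Nash equilibrium is zero contribution and the group total is Σ E_j = 58 + 13 + 50 + 36 + 49 + 28 + 26 = 260.
Each contributed unit returns 5.700 to the group, so the social optimum is full contribution by everyone: group total = 5.700 × 260 = 1482.00.
Efficiency loss = (5.700 − 1) × 260 = 1222.00.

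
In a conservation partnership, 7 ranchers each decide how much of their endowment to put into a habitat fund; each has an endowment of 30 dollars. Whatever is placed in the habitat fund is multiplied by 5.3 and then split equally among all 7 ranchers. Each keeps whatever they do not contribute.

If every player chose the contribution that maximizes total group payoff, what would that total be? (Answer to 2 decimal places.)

Each contributed unit returns 5.300 to the group as a whole (0.7571 to each of 7 players), which exceeds 1, so the social optimum is full contribution: group total = 5.300 × 210 = 1113.00.

1113.00 dollars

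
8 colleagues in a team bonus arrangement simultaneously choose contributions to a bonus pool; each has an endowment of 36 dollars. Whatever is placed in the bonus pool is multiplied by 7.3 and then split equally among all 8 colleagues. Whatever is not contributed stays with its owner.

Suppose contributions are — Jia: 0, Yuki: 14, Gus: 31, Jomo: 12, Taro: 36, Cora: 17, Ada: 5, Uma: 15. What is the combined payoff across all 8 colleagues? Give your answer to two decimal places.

1107.00 dollars

Total contributed: 0 + 14 + 31 + 12 + 36 + 17 + 5 + 15 = 130; total kept: 8 × 36 − 130 = 158.
The bonus pool pays out 7.3 × 130 = 949.00 in aggregate.
Group total = 158 + 949.00 = 1107.00.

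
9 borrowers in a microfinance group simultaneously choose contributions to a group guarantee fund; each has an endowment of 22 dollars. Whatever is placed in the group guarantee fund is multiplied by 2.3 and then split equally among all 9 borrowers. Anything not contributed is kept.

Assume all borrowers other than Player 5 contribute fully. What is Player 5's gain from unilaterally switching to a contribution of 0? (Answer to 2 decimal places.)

Switching from a contribution of 22 to 0 lets Player 5 keep an extra 22 dollars, but lowers the group guarantee fund by 22, which costs Player 5 their own share of that drop: 2.3/9 × 22 = 5.62.
Net gain = 22 − 5.62 = 16.38. The private return per contributed unit (0.2556) is below 1, so free-riding is indeed the best response regardless of what the others do.

16.38 dollars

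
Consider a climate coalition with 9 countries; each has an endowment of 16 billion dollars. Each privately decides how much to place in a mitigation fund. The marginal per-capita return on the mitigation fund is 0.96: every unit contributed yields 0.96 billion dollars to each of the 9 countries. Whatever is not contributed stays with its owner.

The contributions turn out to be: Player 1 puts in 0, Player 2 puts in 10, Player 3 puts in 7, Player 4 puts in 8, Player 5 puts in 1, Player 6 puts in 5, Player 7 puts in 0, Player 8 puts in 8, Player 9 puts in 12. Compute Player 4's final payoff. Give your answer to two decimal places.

56.96 billion dollars

Total contributed: 0 + 10 + 7 + 8 + 1 + 5 + 0 + 8 + 12 = 51.
Each receives 0.96 × 51 = 48.96 from the mitigation fund.
Player 4 keeps 16 − 8 = 8, so Player 4's payoff is 8 + 48.96 = 56.96.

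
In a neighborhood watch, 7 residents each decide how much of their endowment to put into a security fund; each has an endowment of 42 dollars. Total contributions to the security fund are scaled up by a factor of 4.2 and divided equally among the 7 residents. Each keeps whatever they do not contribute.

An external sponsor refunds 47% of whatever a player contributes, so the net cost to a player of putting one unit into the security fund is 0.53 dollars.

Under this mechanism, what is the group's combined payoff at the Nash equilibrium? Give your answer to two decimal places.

1372.98 dollars

Under the mechanism each unit contributed yields (4.2/7) / 0.53 = 1.1321 back to its contributor per unit of net cost, which exceeds 1, making full contribution the dominant choice for everyone.
At the Nash equilibrium everyone contributes 42. Group total payoff = 7 × (42 × 0.47 + 4.2 × 42) = 1372.98.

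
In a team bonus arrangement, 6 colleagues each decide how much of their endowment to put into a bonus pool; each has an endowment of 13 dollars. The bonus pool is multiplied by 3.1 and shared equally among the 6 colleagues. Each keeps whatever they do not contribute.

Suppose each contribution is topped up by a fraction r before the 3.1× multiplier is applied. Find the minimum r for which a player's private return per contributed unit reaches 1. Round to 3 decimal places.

0.935

With matching at rate r, one contributed unit becomes (1 + r) in the bonus pool and returns 3.1 × (1 + r) / 6 to the contributor.
Setting this equal to 1: 1 + r = 6/3.1 = 1.9355.
So the minimum matching rate is r = 1.9355 − 1 = 0.935.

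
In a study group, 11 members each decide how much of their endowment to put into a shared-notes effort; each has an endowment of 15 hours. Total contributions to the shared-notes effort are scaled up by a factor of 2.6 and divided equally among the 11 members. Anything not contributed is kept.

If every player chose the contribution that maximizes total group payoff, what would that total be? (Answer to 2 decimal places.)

Each contributed unit returns 2.600 to the group as a whole (0.2364 to each of 11 players), which exceeds 1, so the social optimum is full contribution: group total = 2.600 × 165 = 429.00.

429.00 hours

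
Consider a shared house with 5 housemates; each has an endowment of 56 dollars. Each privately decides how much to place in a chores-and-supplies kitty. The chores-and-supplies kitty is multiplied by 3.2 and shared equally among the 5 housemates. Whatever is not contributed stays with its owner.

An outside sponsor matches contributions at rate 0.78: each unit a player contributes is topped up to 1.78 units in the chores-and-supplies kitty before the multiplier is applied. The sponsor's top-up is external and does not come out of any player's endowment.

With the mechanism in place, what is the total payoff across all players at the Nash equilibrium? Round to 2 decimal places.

Under the mechanism each unit contributed yields 3.2 × 1.78 / 5 = 1.1392 back to its contributor per unit of net cost, which exceeds 1, making full contribution the dominant choice for everyone.
So the Nash equilibrium is full contribution by all 5; the group earns 3.2 × 1.78 × 280 = 1594.88.

1594.88 dollars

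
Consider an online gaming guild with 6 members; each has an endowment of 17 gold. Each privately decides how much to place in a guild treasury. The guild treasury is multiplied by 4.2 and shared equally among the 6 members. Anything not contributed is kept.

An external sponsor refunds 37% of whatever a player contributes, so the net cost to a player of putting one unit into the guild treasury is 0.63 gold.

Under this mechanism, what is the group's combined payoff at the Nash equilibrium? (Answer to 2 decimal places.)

466.14 gold

The effective private return per unit is now (4.2/6) / 0.63 = 1.1111 > 1, so every player's dominant strategy flips to full contribution.
At the Nash equilibrium everyone contributes 17. Group total payoff = 6 × (17 × 0.37 + 4.2 × 17) = 466.14.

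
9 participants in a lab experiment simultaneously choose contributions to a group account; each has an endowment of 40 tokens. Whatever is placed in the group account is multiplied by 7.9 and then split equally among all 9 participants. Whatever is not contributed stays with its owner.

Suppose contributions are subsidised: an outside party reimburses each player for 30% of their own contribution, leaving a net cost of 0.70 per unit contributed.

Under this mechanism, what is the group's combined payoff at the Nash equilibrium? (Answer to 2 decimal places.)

2952.00 tokens

The effective private return per unit is now (7.9/9) / 0.70 = 1.2540 > 1, so every player's dominant strategy flips to full contribution.
So the Nash equilibrium is full contribution by all 9; the group earns 9 × (40 × 0.30 + 7.9 × 40) = 2952.00.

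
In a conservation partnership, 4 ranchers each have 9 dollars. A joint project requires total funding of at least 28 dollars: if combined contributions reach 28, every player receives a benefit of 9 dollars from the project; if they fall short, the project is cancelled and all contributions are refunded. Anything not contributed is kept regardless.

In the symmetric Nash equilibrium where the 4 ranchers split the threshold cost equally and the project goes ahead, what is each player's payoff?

11 dollars

Equal share of the threshold: 28/4 = 7.
At this profile no one gains by cutting their contribution: any cut drops the total below 28, the project is cancelled, contributions are refunded, and the deviator ends with 9, which is less than 9 − 7 + 9 = 11. Contributing more than 7 just wastes the excess. So contributing exactly 7 is a best response.
Each player's payoff: 9 − 7 + 9 = 11.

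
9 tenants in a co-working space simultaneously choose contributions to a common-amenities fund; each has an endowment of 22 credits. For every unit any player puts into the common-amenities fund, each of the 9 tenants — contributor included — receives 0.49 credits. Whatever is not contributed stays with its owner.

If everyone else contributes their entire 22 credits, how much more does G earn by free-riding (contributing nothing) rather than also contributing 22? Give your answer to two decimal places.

Switching from a contribution of 22 to 0 lets G keep an extra 22 credits, but lowers the common-amenities fund by 22, which costs G their own share of that drop: 0.49 × 22 = 10.78.
Net gain = 22 − 10.78 = 11.22. The private return per contributed unit (0.49) is below 1, so free-riding is indeed the best response regardless of what the others do.

11.22 credits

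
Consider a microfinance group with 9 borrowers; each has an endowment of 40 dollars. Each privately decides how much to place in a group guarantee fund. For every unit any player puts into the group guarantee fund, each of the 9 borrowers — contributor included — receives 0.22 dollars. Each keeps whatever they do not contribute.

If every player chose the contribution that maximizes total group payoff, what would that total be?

Each contributed unit returns 1.980 to the group as a whole (0.22 to each of 9 players), which exceeds 1, so the social optimum is full contribution: group total = 1.980 × 360 = 712.80.

712.80 dollars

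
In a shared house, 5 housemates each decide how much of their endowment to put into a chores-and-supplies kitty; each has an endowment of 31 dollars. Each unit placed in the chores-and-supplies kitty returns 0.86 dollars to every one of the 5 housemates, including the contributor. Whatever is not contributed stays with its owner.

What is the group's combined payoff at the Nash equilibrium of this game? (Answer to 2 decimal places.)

The private return per contributed unit is 0.86 < 1, so contributing 0 is dominant for every player. At the Nash equilibrium everyone keeps their 31, and the group total is 5 × 31 = 155.

155.00 dollars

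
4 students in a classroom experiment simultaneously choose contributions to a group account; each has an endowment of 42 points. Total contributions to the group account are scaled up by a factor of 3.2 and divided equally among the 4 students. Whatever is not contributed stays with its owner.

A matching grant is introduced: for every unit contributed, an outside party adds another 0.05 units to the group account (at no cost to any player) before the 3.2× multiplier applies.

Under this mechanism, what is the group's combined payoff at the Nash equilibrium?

168.00 points

Even with the mechanism, each unit contributed returns only 3.2 × 1.05 / 4 = 0.8400 per unit of net cost, so contributing nothing is still dominant.
At the Nash equilibrium no one contributes; group total payoff = 4 × 42 = 168.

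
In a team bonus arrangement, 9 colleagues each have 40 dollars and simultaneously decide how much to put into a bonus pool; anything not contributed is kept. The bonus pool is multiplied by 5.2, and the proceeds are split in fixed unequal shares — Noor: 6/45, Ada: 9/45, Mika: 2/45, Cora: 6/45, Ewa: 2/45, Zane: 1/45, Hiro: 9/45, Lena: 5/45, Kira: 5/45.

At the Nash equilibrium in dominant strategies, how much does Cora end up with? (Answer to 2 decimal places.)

Player j's private return per contributed unit is 5.2 × (j's share). Contributing is weakly dominant for j when that share is at least 1/5.2 = 0.1923, and contributing 0 is dominant otherwise.
The shares above 0.1923 belong to Ada and Hiro, contributing 40 each; the remaining 7 contribute 0. Total contributed: 80.
Cora keeps 40 and receives 5.2 × 80 × 6/45 = 55.47 from the bonus pool, for a payoff of 95.47.

95.47 dollars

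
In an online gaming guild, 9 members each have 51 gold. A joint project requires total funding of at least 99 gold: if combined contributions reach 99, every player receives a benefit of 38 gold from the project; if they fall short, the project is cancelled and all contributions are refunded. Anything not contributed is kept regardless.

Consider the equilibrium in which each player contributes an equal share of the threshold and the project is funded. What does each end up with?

78 gold

Equal share of the threshold: 99/9 = 11.
At this profile no one gains by cutting their contribution: any cut drops the total below 99, the project is cancelled, contributions are refunded, and the deviator ends with 51, which is less than 51 − 11 + 38 = 78. Contributing more than 11 just wastes the excess. So contributing exactly 11 is a best response.
Each player's payoff: 51 − 11 + 38 = 78.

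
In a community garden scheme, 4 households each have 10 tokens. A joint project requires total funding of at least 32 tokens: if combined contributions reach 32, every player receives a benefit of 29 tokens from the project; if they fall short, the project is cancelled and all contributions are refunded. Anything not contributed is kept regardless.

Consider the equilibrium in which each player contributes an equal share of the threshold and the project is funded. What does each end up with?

31 tokens

Equal share of the threshold: 32/4 = 8.
At this profile no one gains by cutting their contribution: any cut drops the total below 32, the project is cancelled, contributions are refunded, and the deviator ends with 10, which is less than 10 − 8 + 29 = 31. Contributing more than 8 just wastes the excess. So contributing exactly 8 is a best response.
Each player's payoff: 10 − 8 + 29 = 31.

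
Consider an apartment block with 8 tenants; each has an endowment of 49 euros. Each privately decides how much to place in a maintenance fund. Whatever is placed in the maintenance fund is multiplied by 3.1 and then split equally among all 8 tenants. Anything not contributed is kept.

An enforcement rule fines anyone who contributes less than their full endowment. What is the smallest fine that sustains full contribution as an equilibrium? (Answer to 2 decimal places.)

30.01 euros

Given the others contribute fully, the best deviation is to contribute 0 (any partial contribution still incurs the fine and gives up units whose private return 0.3875 is below 1).
Deviating from 49 to 0 saves 49 euros but forfeits the deviator's share of the drop in the maintenance fund: 3.1/8 × 49 = 18.99.
So the deviation gain is 49 − 18.99 = 30.01, and the fine must be at least 30.01 euros to wipe it out.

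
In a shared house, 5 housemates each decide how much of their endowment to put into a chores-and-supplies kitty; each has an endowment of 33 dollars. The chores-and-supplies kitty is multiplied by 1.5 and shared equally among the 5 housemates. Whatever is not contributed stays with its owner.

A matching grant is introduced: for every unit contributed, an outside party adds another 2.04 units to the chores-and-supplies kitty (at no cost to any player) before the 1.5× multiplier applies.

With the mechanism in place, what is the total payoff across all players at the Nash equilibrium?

165.00 dollars

With the mechanism, a contributed unit returns 1.5 × 3.04 / 5 = 0.9120 per unit of net cost — still below 1 — so contributing 0 remains dominant for every player.
Everyone keeps their endowment and the group total is 5 × 33 = 165.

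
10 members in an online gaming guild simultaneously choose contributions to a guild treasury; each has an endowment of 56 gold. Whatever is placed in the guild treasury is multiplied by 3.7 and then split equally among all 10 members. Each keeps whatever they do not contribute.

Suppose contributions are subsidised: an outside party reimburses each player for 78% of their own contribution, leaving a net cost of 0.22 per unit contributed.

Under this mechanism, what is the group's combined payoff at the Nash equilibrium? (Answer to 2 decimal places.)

The effective private return per unit is now (3.7/10) / 0.22 = 1.6818 > 1, so every player's dominant strategy flips to full contribution.
At the Nash equilibrium everyone contributes 56. Group total payoff = 10 × (56 × 0.78 + 3.7 × 56) = 2508.80.

2508.80 gold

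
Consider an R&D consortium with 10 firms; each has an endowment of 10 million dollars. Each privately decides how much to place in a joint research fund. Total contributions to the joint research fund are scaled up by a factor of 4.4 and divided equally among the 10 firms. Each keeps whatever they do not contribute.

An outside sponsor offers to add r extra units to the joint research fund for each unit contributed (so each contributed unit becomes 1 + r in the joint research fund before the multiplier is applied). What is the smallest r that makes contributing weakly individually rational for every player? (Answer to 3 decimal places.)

With matching at rate r, one contributed unit becomes (1 + r) in the joint research fund and returns 4.4 × (1 + r) / 10 to the contributor.
Setting this equal to 1: 1 + r = 10/4.4 = 2.2727.
So the minimum matching rate is r = 2.2727 − 1 = 1.273.

1.273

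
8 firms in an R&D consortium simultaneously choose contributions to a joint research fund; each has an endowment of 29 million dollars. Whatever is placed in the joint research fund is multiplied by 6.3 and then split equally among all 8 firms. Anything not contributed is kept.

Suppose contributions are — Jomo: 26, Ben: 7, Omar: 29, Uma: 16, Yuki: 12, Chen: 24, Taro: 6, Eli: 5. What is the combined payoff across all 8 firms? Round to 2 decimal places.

894.50 million dollars

Total contributed: 26 + 7 + 29 + 16 + 12 + 24 + 6 + 5 = 125; total kept: 8 × 29 − 125 = 107.
The joint research fund pays out 6.3 × 125 = 787.50 in aggregate.
Group total = 107 + 787.50 = 894.50.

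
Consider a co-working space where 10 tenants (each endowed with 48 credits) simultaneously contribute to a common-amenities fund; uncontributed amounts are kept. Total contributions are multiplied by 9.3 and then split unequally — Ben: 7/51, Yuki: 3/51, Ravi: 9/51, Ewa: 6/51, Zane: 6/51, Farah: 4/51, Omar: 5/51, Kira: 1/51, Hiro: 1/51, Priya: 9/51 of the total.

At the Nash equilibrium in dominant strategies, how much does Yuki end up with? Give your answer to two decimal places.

Each unit j contributes comes back to j as 9.3 × (j's share), so j prefers to contribute only if that share exceeds 1/9.3 = 0.1075; otherwise keeping the unit dominates.
Ben, Ravi, Ewa, Zane and Priya clear that bar, contributing 48 each; the remaining 5 contribute 0. Total contributed: 240.
Yuki keeps 48 and receives 9.3 × 240 × 3/51 = 131.29 from the common-amenities fund, for a payoff of 179.29.

179.29 credits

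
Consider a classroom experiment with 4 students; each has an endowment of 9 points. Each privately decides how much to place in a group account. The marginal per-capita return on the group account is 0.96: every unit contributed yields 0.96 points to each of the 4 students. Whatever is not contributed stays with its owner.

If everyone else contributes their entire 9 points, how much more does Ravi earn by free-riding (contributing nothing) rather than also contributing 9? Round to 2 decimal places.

0.36 points

Switching from a contribution of 9 to 0 lets Ravi keep an extra 9 points, but lowers the group account by 9, which costs Ravi their own share of that drop: 0.96 × 9 = 8.64.
Net gain = 9 − 8.64 = 0.36. The private return per contributed unit (0.96) is below 1, so free-riding is indeed the best response regardless of what the others do.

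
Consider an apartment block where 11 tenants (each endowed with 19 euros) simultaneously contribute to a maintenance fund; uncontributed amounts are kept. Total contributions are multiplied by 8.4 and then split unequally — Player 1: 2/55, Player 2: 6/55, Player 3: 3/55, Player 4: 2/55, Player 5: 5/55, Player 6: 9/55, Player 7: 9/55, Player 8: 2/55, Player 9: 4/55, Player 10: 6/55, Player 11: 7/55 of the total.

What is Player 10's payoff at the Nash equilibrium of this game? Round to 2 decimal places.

Each unit j contributes comes back to j as 8.4 × (j's share), so j prefers to contribute only if that share exceeds 1/8.4 = 0.1190; otherwise keeping the unit dominates.
Player 6, Player 7 and Player 11 are above the threshold, contributing 19 each; the remaining 8 contribute 0. Total contributed: 57.
Player 10 keeps 19 and receives 8.4 × 57 × 6/55 = 52.23 from the maintenance fund, for a payoff of 71.23.

71.23 euros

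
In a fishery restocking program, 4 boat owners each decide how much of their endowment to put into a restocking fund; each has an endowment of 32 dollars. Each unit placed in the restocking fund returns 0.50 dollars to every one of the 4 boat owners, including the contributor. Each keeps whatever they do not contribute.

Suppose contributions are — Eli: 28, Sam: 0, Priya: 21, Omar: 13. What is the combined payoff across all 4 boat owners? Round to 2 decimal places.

190.00 dollars

Total contributed: 28 + 0 + 21 + 13 = 62; total kept: 4 × 32 − 62 = 66.
The restocking fund pays out 0.50 × 4 × 62 = 124.00 in aggregate.
Group total = 66 + 124.00 = 190.00.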